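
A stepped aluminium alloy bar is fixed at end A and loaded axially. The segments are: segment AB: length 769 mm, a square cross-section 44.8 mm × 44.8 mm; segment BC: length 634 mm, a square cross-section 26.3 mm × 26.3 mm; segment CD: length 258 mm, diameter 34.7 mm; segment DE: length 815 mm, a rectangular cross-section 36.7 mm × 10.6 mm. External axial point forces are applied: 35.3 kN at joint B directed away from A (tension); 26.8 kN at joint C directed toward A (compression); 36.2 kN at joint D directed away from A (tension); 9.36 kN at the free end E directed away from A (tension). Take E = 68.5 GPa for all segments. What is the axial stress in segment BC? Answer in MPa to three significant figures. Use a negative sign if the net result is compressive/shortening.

27.1 MPa

Internal axial forces (sectioning from the free end, tension +): N_DE = 9.36 kN, N_CD = 45.56 kN, N_BC = 18.76 kN, N_AB = 54.06 kN.
A_BC = 691.7 mm².
σ_BC = N_BC/A_BC = 18760/691.7 = 27.12 MPa.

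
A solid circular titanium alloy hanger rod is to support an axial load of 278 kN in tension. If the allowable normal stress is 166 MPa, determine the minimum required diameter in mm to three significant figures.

46.2 mm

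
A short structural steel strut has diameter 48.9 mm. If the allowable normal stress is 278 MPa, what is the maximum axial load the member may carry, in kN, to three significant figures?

A = 1878 mm².
P_max = σ_allow · A = 278 · 1878 = 522100 N = 522.1 kN.

522 kN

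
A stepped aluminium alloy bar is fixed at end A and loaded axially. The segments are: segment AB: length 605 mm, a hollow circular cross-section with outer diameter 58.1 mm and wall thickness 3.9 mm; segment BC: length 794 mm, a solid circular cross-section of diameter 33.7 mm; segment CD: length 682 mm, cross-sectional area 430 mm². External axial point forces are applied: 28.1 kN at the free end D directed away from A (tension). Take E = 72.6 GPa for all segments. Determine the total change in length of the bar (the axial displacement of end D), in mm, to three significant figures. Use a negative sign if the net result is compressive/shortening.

1.31 mm

Internal axial forces (sectioning from the free end, tension +): N_CD = 28.1 kN, N_BC = 28.1 kN, N_AB = 28.1 kN.
A_AB = 664.1 mm².
A_BC = 892 mm².
δ_AB = 28100·605/(664.1·72600) = 0.3526 mm
δ_BC = 28100·794/(892·72600) = 0.3445 mm
δ_CD = 28100·682/(430·72600) = 0.6139 mm
δ = Σδ_i = 1.311 mm.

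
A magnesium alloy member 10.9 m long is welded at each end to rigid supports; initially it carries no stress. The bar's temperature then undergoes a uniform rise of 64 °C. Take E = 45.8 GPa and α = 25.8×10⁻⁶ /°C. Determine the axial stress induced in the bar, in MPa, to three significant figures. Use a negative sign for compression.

-75.6 MPa

Free thermal expansion αLΔT = 25.8e-6 · 10900 · 64 = 18 mm.
The walls impose strain ε = −(18)/10900 = -1.6512e-03; σ = Eε = 45800 · -1.6512e-03 = -75.62 MPa.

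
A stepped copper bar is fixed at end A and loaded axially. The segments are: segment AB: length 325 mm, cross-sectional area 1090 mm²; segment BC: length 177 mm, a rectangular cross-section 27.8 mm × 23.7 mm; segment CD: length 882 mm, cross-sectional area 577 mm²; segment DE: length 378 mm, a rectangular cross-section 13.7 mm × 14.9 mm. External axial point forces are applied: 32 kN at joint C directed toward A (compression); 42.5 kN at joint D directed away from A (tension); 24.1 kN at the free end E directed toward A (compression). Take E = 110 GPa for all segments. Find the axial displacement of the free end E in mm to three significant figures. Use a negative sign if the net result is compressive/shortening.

-0.220 mm

Internal axial forces (sectioning from the free end, tension +): N_DE = -24.1 kN, N_CD = 18.4 kN, N_BC = -13.6 kN, N_AB = -13.6 kN.
A_BC = 658.9 mm².
A_DE = 204.1 mm².
δ_AB = -13600·325/(1090·110000) = -0.03686 mm
δ_BC = -13600·177/(658.9·110000) = -0.03321 mm
δ_CD = 18400·882/(577·110000) = 0.2557 mm
δ_DE = -24100·378/(204.1·110000) = -0.4057 mm
δ = Σδ_i = -0.2201 mm.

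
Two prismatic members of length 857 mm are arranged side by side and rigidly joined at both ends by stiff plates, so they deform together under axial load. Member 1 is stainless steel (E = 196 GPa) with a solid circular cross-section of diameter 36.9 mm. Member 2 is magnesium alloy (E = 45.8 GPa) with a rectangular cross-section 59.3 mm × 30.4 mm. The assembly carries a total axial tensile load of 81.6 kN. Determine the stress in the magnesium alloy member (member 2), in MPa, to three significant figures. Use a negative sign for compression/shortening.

12.8 MPa

A_1 = 1069 mm².
A_2 = 1803 mm².
Equal strain + equilibrium ⇒ each member carries load in proportion to AE: A₁E₁ = 209600000 N, A₂E₂ = 82560000 N, ΣAE = 292200000 N.
σ₂ = P·E₂/ΣAE = 81600·45800/292200000 = 12.79 MPa.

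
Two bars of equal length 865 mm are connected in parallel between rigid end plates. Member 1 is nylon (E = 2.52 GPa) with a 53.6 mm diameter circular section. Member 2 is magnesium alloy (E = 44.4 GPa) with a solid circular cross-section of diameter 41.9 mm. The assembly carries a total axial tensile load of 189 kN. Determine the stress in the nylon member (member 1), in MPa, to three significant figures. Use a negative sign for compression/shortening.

7.12 MPa

A_1 = 2256 mm².
A_2 = 1379 mm².
Equal strain + equilibrium ⇒ each member carries load in proportion to AE: A₁E₁ = 5686000 N, A₂E₂ = 61220000 N, ΣAE = 66910000 N.
σ₁ = P·E₁/ΣAE = 189000·2520/66910000 = 7.119 MPa.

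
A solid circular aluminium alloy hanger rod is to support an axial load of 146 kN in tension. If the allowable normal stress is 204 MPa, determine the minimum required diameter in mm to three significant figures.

Required area A ≥ P/σ_allow = 146000/204 = 715.7 mm².
For a solid circular section, d ≥ √(4A/π) = 30.19 mm.

30.2 mm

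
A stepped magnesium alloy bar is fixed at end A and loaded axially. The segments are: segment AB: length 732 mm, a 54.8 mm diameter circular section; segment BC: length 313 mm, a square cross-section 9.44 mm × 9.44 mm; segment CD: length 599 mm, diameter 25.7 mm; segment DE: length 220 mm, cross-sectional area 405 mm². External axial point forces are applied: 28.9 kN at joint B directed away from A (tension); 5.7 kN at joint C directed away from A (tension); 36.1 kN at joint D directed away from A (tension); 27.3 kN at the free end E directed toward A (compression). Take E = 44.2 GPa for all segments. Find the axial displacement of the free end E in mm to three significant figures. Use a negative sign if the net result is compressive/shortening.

1.35 mm

Internal axial forces (sectioning from the free end, tension +): N_DE = -27.3 kN, N_CD = 8.8 kN, N_BC = 14.5 kN, N_AB = 43.4 kN.
A_AB = 2359 mm².
A_BC = 89.11 mm².
A_CD = 518.7 mm².
δ_AB = 43400·732/(2359·44200) = 0.3047 mm
δ_BC = 14500·313/(89.11·44200) = 1.152 mm
δ_CD = 8800·599/(518.7·44200) = 0.2299 mm
δ_DE = -27300·220/(405·44200) = -0.3355 mm
δ = Σδ_i = 1.351 mm.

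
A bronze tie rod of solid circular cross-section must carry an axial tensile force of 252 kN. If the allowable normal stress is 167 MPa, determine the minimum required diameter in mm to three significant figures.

Required area A ≥ P/σ_allow = 252000/167 = 1509 mm².
For a solid circular section, d ≥ √(4A/π) = 43.83 mm.

43.8 mm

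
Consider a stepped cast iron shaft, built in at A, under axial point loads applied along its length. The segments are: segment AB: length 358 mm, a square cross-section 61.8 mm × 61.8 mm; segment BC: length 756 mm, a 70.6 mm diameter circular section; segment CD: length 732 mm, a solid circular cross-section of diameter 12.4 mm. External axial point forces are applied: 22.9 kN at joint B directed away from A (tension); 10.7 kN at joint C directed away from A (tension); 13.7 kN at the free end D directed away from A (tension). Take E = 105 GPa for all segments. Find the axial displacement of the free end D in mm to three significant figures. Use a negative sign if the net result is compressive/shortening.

0.878 mm

Internal axial forces (sectioning from the free end, tension +): N_CD = 13.7 kN, N_BC = 24.4 kN, N_AB = 47.3 kN.
A_AB = 3819 mm².
A_BC = 3915 mm².
A_CD = 120.8 mm².
δ_AB = 47300·358/(3819·105000) = 0.04223 mm
δ_BC = 24400·756/(3915·105000) = 0.04488 mm
δ_CD = 13700·732/(120.8·105000) = 0.7909 mm
δ = Σδ_i = 0.878 mm.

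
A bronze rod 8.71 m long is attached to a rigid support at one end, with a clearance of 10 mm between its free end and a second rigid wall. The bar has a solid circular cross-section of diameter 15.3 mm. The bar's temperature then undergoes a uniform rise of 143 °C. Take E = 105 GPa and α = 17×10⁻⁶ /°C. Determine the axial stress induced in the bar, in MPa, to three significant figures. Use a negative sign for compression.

Free thermal expansion αLΔT = 17e-6 · 8710 · 143 = 21.17 mm.
The walls engage after the gap closes; constrained expansion = 21.17 − 10 = 11.17 mm.
The walls impose strain ε = −(11.17)/8710 = -1.2829e-03; σ = Eε = 105000 · -1.2829e-03 = -134.7 MPa.

-135 MPa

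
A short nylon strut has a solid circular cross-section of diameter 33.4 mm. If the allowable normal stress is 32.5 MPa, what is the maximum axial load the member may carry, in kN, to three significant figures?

28.5 kN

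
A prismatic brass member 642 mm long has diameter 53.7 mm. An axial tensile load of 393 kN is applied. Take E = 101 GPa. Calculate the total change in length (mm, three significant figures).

1.10 mm

A = 2265 mm².
δ_mech = NL/(AE) = 393000·642/(2265·101000) = 1.103 mm.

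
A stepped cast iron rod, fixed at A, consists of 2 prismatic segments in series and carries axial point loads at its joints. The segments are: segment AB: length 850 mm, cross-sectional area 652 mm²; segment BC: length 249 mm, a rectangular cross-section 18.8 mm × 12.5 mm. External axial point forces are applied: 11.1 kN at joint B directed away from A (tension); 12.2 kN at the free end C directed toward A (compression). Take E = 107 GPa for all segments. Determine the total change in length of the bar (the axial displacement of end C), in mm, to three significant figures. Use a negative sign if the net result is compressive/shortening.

-0.134 mm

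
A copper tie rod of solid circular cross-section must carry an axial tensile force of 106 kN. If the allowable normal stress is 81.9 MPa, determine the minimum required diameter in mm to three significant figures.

40.6 mm

Required area A ≥ P/σ_allow = 106000/81.9 = 1294 mm².
For a solid circular section, d ≥ √(4A/π) = 40.59 mm.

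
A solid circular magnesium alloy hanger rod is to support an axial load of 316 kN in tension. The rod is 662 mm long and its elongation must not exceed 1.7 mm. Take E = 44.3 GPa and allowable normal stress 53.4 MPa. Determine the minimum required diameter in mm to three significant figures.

86.8 mm

Required area A ≥ P/σ_allow = 316000/53.4 = 5918 mm².
For a solid circular section, d ≥ √(4A/π) = 86.8 mm.
Elongation limit: A ≥ PL/(Eδ_allow) = 316000·662/(44300·1.7) = 2778 mm² ⇒ d ≥ 59.47 mm.
The stress limit governs.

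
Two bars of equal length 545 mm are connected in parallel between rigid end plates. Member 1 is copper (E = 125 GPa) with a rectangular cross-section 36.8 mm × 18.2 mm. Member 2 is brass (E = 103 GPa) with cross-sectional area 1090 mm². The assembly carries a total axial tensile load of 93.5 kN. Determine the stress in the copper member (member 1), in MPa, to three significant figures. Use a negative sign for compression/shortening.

A_1 = 669.8 mm².
Equal strain + equilibrium ⇒ each member carries load in proportion to AE: A₁E₁ = 83720000 N, A₂E₂ = 112300000 N, ΣAE = 196000000 N.
σ₁ = P·E₁/ΣAE = 93500·125000/196000000 = 59.63 MPa.

59.6 MPa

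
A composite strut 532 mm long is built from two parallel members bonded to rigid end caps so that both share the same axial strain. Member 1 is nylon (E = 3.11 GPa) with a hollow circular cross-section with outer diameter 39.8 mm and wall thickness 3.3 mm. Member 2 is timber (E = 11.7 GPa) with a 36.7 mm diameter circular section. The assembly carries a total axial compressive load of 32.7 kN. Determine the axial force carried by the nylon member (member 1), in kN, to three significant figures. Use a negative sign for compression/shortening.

A_1 = 378.4 mm².
A_2 = 1058 mm².
Equal strain + equilibrium ⇒ each member carries load in proportion to AE: A₁E₁ = 1177000 N, A₂E₂ = 12380000 N, ΣAE = 13550000 N.
F₁ = P·A₁E₁/ΣAE = -32700·1177000/13550000 = -2839 N.

-2.84 kN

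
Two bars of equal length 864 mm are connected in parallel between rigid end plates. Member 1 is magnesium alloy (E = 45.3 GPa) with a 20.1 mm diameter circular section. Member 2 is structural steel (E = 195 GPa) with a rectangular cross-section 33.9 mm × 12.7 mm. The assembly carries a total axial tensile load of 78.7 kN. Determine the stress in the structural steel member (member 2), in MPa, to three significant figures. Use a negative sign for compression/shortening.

156 MPa

A_1 = 317.3 mm².
A_2 = 430.5 mm².
Equal strain + equilibrium ⇒ each member carries load in proportion to AE: A₁E₁ = 14370000 N, A₂E₂ = 83950000 N, ΣAE = 98330000 N.
σ₂ = P·E₂/ΣAE = 78700·195000/98330000 = 156.1 MPa.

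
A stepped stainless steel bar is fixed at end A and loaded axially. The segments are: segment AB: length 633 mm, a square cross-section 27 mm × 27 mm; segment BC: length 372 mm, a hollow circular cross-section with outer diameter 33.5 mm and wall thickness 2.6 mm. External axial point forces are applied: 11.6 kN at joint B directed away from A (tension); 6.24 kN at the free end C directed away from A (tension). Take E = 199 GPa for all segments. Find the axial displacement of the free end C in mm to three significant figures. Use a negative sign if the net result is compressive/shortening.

0.124 mm

Internal axial forces (sectioning from the free end, tension +): N_BC = 6.24 kN, N_AB = 17.84 kN.
A_AB = 729 mm².
A_BC = 252.4 mm².
δ_AB = 17840·633/(729·199000) = 0.07784 mm
δ_BC = 6240·372/(252.4·199000) = 0.04622 mm
δ = Σδ_i = 0.1241 mm.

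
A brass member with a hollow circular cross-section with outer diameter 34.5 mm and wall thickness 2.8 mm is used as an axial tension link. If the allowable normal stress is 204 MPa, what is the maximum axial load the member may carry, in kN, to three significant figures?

56.9 kN

A = 278.8 mm².
P_max = σ_allow · A = 204 · 278.8 = 56880 N = 56.88 kN.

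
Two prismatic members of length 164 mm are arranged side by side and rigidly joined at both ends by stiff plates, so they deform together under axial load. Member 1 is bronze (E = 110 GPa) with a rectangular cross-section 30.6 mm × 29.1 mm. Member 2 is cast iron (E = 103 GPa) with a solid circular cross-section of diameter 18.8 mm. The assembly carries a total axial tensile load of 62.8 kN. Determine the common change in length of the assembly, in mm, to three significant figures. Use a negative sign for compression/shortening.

0.0814 mm

A_1 = 890.5 mm².
A_2 = 277.6 mm².
Equal strain + equilibrium ⇒ each member carries load in proportion to AE: A₁E₁ = 97950000 N, A₂E₂ = 28590000 N, ΣAE = 126500000 N.
δ = PL/ΣAE = 62800·164/126500000 = 0.08139 mm.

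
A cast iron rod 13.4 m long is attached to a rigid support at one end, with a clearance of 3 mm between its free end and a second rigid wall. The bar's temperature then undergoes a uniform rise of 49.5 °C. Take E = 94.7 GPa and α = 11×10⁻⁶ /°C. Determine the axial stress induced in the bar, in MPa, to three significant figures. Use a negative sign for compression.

-30.4 MPa

Free thermal expansion αLΔT = 11e-6 · 13400 · 49.5 = 7.296 mm.
The walls engage after the gap closes; constrained expansion = 7.296 − 3 = 4.296 mm.
The walls impose strain ε = −(4.296)/13400 = -3.2062e-04; σ = Eε = 94700 · -3.2062e-04 = -30.36 MPa.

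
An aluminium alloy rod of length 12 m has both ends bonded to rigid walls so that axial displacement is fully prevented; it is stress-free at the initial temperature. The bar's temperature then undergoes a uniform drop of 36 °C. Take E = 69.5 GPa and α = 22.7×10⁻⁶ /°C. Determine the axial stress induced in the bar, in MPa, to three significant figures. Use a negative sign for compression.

Free thermal expansion αLΔT = 22.7e-6 · 12000 · -36 = -9.806 mm.
The walls impose strain ε = −(-9.806)/12000 = 8.1720e-04; σ = Eε = 69500 · 8.1720e-04 = 56.8 MPa.

56.8 MPa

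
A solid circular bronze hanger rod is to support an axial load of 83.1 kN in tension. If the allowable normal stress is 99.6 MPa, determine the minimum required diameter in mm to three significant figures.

Required area A ≥ P/σ_allow = 83100/99.6 = 834.3 mm².
For a solid circular section, d ≥ √(4A/π) = 32.59 mm.

32.6 mm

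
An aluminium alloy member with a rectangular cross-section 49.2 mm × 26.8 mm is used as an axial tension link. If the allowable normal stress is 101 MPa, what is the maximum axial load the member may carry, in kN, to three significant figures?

A = 1319 mm².
P_max = σ_allow · A = 101 · 1319 = 133200 N = 133.2 kN.

133 kN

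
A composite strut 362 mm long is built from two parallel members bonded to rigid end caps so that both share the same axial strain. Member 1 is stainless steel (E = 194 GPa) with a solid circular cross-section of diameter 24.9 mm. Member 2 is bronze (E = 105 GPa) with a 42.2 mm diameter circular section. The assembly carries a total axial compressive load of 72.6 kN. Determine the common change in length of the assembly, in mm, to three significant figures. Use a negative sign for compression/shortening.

A_1 = 487 mm².
A_2 = 1399 mm².
Equal strain + equilibrium ⇒ each member carries load in proportion to AE: A₁E₁ = 94470000 N, A₂E₂ = 146900000 N, ΣAE = 241300000 N.
δ = PL/ΣAE = -72600·362/241300000 = -0.1089 mm.

-0.109 mm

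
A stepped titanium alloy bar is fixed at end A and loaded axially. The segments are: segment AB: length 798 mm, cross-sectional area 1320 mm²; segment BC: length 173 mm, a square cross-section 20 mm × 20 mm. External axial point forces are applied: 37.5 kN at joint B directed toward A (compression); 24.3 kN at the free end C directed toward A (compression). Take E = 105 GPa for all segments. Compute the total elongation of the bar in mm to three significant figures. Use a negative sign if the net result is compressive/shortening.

-0.456 mm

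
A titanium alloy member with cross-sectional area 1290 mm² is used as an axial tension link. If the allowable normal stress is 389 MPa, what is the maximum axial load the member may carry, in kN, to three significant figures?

P_max = σ_allow · A = 389 · 1290 = 501800 N = 501.8 kN.

502 kN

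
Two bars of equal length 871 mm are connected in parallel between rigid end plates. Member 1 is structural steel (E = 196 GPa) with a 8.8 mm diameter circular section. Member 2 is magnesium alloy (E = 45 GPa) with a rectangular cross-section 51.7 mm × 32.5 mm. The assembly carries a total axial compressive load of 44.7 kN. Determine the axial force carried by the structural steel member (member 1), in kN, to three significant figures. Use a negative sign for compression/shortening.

-6.09 kN

A_1 = 60.82 mm².
A_2 = 1680 mm².
Equal strain + equilibrium ⇒ each member carries load in proportion to AE: A₁E₁ = 11920000 N, A₂E₂ = 75610000 N, ΣAE = 87530000 N.
F₁ = P·A₁E₁/ΣAE = -44700·11920000/87530000 = -6088 N.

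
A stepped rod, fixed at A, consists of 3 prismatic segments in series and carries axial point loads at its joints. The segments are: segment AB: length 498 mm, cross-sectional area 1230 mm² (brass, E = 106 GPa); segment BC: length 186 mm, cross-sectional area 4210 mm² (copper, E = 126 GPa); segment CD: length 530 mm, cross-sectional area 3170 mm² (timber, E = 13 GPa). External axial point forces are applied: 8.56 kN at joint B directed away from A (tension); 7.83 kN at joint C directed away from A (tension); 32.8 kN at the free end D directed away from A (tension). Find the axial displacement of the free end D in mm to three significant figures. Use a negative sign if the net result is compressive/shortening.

0.624 mm

Internal axial forces (sectioning from the free end, tension +): N_CD = 32.8 kN, N_BC = 40.63 kN, N_AB = 49.19 kN.
δ_AB = 49190·498/(1230·106000) = 0.1879 mm
δ_BC = 40630·186/(4210·126000) = 0.01425 mm
δ_CD = 32800·530/(3170·13000) = 0.4218 mm
δ = Σδ_i = 0.624 mm.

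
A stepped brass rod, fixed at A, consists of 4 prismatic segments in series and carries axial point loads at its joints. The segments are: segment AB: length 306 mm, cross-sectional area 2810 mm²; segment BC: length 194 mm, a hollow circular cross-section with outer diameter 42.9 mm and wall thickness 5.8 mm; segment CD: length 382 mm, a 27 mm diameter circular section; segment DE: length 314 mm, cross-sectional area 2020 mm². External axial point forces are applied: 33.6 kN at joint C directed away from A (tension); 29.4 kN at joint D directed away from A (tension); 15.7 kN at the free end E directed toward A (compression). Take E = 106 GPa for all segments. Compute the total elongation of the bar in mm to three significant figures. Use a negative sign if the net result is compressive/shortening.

Internal axial forces (sectioning from the free end, tension +): N_DE = -15.7 kN, N_CD = 13.7 kN, N_BC = 47.3 kN, N_AB = 47.3 kN.
A_BC = 676 mm².
A_CD = 572.6 mm².
δ_AB = 47300·306/(2810·106000) = 0.04859 mm
δ_BC = 47300·194/(676·106000) = 0.1281 mm
δ_CD = 13700·382/(572.6·106000) = 0.08623 mm
δ_DE = -15700·314/(2020·106000) = -0.02302 mm
δ = Σδ_i = 0.2399 mm.

0.240 mm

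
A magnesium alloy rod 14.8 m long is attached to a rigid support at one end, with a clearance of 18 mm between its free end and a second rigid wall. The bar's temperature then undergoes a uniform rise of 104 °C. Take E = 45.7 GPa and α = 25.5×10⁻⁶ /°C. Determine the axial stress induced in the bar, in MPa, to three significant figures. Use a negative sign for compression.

-65.6 MPa

Free thermal expansion αLΔT = 25.5e-6 · 14800 · 104 = 39.25 mm.
The walls engage after the gap closes; constrained expansion = 39.25 − 18 = 21.25 mm.
The walls impose strain ε = −(21.25)/14800 = -1.4358e-03; σ = Eε = 45700 · -1.4358e-03 = -65.62 MPa.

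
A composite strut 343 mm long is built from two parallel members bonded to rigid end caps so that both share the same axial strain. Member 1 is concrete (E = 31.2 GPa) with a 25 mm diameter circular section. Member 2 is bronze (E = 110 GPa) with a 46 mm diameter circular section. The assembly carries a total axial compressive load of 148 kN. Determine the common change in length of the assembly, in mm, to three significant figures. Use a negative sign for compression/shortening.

-0.256 mm

A_1 = 490.9 mm².
A_2 = 1662 mm².
Equal strain + equilibrium ⇒ each member carries load in proportion to AE: A₁E₁ = 15320000 N, A₂E₂ = 182800000 N, ΣAE = 198100000 N.
δ = PL/ΣAE = -148000·343/198100000 = -0.2562 mm.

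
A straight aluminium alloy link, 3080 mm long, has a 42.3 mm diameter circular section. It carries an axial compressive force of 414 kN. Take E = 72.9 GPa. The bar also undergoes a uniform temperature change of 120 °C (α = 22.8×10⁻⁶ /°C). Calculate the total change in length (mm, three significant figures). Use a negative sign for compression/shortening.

-4.02 mm

A = 1405 mm².
δ_mech = NL/(AE) = -414000·3080/(1405·72900) = -12.45 mm.
δ_thermal = αLΔT = 22.8e-6·3080·120 = 8.427 mm.
δ = δ_mech + δ_thermal = -4.02 mm.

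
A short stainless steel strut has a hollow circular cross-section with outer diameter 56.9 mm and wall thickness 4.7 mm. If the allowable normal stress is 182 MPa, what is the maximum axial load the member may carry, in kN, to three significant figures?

A = 770.8 mm².
P_max = σ_allow · A = 182 · 770.8 = 140300 N = 140.3 kN.

140 kN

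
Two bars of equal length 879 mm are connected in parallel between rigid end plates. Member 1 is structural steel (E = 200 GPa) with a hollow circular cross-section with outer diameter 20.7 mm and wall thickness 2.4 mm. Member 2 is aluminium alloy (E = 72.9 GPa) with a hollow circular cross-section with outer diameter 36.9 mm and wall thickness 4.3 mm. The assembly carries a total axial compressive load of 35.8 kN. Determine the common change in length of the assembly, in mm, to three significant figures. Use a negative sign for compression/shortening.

A_1 = 138 mm².
A_2 = 440.4 mm².
Equal strain + equilibrium ⇒ each member carries load in proportion to AE: A₁E₁ = 27600000 N, A₂E₂ = 32100000 N, ΣAE = 59700000 N.
δ = PL/ΣAE = -35800·879/59700000 = -0.5271 mm.

-0.527 mm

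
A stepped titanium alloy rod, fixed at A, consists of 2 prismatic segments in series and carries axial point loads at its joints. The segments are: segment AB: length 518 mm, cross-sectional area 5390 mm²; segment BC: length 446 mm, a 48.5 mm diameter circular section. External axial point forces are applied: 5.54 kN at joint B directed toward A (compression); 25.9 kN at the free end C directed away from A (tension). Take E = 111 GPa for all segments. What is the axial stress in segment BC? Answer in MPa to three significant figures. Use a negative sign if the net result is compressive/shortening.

14.0 MPa

Internal axial forces (sectioning from the free end, tension +): N_BC = 25.9 kN, N_AB = 20.36 kN.
A_BC = 1847 mm².
σ_BC = N_BC/A_BC = 25900/1847 = 14.02 MPa.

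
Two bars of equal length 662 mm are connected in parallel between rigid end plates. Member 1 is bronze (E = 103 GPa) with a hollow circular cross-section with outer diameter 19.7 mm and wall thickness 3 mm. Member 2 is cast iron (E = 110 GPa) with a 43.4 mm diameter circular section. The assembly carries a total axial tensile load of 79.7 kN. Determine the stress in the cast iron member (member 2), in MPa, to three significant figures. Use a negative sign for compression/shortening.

49.0 MPa

A_1 = 157.4 mm².
A_2 = 1479 mm².
Equal strain + equilibrium ⇒ each member carries load in proportion to AE: A₁E₁ = 16210000 N, A₂E₂ = 162700000 N, ΣAE = 178900000 N.
σ₂ = P·E₂/ΣAE = 79700·110000/178900000 = 48.99 MPa.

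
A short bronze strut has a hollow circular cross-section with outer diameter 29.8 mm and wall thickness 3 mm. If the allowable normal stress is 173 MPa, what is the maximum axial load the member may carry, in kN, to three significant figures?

A = 252.6 mm².
P_max = σ_allow · A = 173 · 252.6 = 43700 N = 43.7 kN.

43.7 kN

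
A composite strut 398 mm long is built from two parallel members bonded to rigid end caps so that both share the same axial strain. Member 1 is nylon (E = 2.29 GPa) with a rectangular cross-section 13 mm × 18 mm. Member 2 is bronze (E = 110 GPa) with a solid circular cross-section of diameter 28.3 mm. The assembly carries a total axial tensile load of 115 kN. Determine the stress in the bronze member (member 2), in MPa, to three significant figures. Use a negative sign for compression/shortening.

A_1 = 234 mm².
A_2 = 629 mm².
Equal strain + equilibrium ⇒ each member carries load in proportion to AE: A₁E₁ = 535900 N, A₂E₂ = 69190000 N, ΣAE = 69730000 N.
σ₂ = P·E₂/ΣAE = 115000·110000/69730000 = 181.4 MPa.

181 MPa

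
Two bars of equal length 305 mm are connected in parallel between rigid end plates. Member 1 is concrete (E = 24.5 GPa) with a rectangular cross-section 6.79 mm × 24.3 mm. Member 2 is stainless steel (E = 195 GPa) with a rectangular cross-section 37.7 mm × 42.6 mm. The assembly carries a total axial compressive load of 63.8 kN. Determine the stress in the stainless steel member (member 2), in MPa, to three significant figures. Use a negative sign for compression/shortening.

-39.2 MPa

A_1 = 165 mm².
A_2 = 1606 mm².
Equal strain + equilibrium ⇒ each member carries load in proportion to AE: A₁E₁ = 4042000 N, A₂E₂ = 313200000 N, ΣAE = 317200000 N.
σ₂ = P·E₂/ΣAE = -63800·195000/317200000 = -39.22 MPa.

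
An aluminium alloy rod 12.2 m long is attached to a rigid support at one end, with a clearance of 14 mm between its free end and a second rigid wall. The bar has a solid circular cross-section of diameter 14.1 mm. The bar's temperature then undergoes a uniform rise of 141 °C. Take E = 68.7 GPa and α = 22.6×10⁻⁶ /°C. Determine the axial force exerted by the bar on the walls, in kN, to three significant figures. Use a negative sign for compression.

-21.9 kN

Free thermal expansion αLΔT = 22.6e-6 · 12200 · 141 = 38.88 mm.
The walls engage after the gap closes; constrained expansion = 38.88 − 14 = 24.88 mm.
The walls impose strain ε = −(24.88)/12200 = -2.0391e-03; σ = Eε = 68700 · -2.0391e-03 = -140.1 MPa.
Wall reaction R = σ·A = -140.1·156.1 = -21870 N = -21.87 kN.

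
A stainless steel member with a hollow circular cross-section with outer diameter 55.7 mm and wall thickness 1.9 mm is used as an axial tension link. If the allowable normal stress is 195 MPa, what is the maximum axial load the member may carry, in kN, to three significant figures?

A = 321.1 mm².
P_max = σ_allow · A = 195 · 321.1 = 62620 N = 62.62 kN.

62.6 kN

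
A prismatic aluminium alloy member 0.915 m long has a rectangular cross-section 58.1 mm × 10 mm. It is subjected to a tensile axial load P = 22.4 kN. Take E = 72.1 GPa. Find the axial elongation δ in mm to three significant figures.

0.489 mm

A = 581 mm².
δ_mech = NL/(AE) = 22400·915/(581·72100) = 0.4893 mm.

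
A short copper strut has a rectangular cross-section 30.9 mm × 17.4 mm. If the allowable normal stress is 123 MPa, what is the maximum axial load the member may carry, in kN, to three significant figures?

66.1 kN

A = 537.7 mm².
P_max = σ_allow · A = 123 · 537.7 = 66130 N = 66.13 kN.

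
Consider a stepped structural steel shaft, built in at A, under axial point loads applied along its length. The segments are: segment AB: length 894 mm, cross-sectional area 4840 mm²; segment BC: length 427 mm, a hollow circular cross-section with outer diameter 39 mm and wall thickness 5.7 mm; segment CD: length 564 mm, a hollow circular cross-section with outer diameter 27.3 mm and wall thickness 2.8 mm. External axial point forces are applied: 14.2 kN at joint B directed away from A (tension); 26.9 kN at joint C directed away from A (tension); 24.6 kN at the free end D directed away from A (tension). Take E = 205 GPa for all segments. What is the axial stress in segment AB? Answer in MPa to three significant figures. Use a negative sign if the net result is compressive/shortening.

13.6 MPa

Internal axial forces (sectioning from the free end, tension +): N_CD = 24.6 kN, N_BC = 51.5 kN, N_AB = 65.7 kN.
σ_AB = N_AB/A_AB = 65700/4840 = 13.57 MPa.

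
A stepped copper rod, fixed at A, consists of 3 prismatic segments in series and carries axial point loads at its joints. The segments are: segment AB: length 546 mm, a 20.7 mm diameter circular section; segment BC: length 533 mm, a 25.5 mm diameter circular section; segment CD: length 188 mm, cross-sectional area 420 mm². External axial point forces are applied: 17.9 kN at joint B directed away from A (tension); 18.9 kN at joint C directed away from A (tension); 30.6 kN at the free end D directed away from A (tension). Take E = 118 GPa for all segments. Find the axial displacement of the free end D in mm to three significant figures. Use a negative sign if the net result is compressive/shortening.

1.48 mm

Internal axial forces (sectioning from the free end, tension +): N_CD = 30.6 kN, N_BC = 49.5 kN, N_AB = 67.4 kN.
A_AB = 336.5 mm².
A_BC = 510.7 mm².
δ_AB = 67400·546/(336.5·118000) = 0.9267 mm
δ_BC = 49500·533/(510.7·118000) = 0.4378 mm
δ_CD = 30600·188/(420·118000) = 0.1161 mm
δ = Σδ_i = 1.481 mm.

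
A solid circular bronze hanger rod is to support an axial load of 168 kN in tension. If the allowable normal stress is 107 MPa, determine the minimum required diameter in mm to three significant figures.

44.7 mm

Required area A ≥ P/σ_allow = 168000/107 = 1570 mm².
For a solid circular section, d ≥ √(4A/π) = 44.71 mm.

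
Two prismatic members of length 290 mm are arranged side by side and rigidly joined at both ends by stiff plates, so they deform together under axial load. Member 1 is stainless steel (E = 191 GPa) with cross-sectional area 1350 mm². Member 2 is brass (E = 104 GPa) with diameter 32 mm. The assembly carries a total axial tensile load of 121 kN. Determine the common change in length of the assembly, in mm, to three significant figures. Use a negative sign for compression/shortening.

A_2 = 804.2 mm².
Equal strain + equilibrium ⇒ each member carries load in proportion to AE: A₁E₁ = 257800000 N, A₂E₂ = 83640000 N, ΣAE = 341500000 N.
δ = PL/ΣAE = 121000·290/341500000 = 0.1028 mm.

0.103 mm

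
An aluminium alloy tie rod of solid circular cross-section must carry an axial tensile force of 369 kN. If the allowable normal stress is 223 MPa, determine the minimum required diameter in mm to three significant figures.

Required area A ≥ P/σ_allow = 369000/223 = 1655 mm².
For a solid circular section, d ≥ √(4A/π) = 45.9 mm.

45.9 mm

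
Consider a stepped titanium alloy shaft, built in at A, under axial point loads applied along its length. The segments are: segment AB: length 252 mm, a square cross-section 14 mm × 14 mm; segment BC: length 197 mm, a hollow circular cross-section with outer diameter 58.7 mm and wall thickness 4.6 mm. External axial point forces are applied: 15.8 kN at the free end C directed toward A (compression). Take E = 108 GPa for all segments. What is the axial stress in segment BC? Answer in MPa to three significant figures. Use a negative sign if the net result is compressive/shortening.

Internal axial forces (sectioning from the free end, tension +): N_BC = -15.8 kN, N_AB = -15.8 kN.
A_BC = 781.8 mm².
σ_BC = N_BC/A_BC = -15800/781.8 = -20.21 MPa.

-20.2 MPa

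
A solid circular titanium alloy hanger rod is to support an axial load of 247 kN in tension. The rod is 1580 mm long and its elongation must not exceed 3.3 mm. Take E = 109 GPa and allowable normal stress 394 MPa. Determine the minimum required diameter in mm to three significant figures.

37.2 mm

Required area A ≥ P/σ_allow = 247000/394 = 626.9 mm².
For a solid circular section, d ≥ √(4A/π) = 28.25 mm.
Elongation limit: A ≥ PL/(Eδ_allow) = 247000·1580/(109000·3.3) = 1085 mm² ⇒ d ≥ 37.17 mm.
The elongation limit governs.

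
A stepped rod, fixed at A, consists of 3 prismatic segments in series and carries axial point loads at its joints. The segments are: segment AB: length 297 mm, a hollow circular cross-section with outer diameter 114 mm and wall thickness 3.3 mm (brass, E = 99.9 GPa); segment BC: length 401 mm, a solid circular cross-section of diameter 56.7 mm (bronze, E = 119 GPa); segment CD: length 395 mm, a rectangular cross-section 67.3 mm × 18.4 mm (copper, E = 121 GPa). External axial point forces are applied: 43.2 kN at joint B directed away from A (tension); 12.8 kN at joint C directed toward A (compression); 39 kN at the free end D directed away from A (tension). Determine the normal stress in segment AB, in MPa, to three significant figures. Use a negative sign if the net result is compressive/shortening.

60.5 MPa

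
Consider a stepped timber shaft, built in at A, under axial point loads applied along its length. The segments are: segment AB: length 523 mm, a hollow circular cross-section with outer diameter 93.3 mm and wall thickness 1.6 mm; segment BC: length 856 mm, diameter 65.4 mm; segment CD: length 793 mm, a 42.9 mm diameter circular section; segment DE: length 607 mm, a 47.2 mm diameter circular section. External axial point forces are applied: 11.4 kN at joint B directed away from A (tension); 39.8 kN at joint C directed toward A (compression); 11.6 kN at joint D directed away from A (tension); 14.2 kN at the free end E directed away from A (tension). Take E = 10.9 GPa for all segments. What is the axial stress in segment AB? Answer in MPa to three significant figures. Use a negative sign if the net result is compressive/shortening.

-5.64 MPa

Internal axial forces (sectioning from the free end, tension +): N_DE = 14.2 kN, N_CD = 25.8 kN, N_BC = -14 kN, N_AB = -2.6 kN.
A_AB = 460.9 mm².
σ_AB = N_AB/A_AB = -2600/460.9 = -5.641 MPa.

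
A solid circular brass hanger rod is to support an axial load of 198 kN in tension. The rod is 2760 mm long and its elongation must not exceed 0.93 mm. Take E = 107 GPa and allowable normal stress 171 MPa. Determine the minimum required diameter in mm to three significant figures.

83.6 mm

Required area A ≥ P/σ_allow = 198000/171 = 1158 mm².
For a solid circular section, d ≥ √(4A/π) = 38.4 mm.
Elongation limit: A ≥ PL/(Eδ_allow) = 198000·2760/(107000·0.93) = 5492 mm² ⇒ d ≥ 83.62 mm.
The elongation limit governs.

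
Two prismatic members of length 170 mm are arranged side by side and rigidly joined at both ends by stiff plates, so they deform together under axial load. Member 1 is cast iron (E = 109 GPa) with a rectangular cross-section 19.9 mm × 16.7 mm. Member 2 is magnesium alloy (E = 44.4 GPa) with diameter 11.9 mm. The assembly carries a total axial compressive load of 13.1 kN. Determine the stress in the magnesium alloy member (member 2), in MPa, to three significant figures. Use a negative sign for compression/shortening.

-14.1 MPa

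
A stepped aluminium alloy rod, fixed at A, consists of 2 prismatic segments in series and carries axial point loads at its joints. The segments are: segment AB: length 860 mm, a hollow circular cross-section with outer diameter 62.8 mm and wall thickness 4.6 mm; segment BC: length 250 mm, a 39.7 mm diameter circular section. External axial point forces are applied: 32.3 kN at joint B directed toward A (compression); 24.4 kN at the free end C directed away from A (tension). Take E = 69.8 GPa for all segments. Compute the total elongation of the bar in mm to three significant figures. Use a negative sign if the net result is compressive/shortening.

Internal axial forces (sectioning from the free end, tension +): N_BC = 24.4 kN, N_AB = -7.9 kN.
A_AB = 841.1 mm².
A_BC = 1238 mm².
δ_AB = -7900·860/(841.1·69800) = -0.1157 mm
δ_BC = 24400·250/(1238·69800) = 0.0706 mm
δ = Σδ_i = -0.04513 mm.

-0.0451 mm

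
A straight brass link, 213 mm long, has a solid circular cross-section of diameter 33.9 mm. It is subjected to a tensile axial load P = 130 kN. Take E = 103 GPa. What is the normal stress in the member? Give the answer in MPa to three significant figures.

A = 902.6 mm².
σ = N/A = 130000/902.6 = 144 MPa.

144 MPa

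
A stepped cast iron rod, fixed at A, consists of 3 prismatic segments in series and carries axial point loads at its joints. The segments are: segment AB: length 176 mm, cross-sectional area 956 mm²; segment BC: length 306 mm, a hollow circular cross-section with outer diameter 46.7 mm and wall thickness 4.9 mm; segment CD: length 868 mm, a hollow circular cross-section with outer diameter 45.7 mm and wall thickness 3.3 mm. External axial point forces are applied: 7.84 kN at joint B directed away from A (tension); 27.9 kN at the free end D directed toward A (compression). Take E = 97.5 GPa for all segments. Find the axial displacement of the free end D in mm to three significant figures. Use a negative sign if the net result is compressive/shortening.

-0.739 mm

Internal axial forces (sectioning from the free end, tension +): N_CD = -27.9 kN, N_BC = -27.9 kN, N_AB = -20.06 kN.
A_BC = 643.5 mm².
A_CD = 439.6 mm².
δ_AB = -20060·176/(956·97500) = -0.03788 mm
δ_BC = -27900·306/(643.5·97500) = -0.1361 mm
δ_CD = -27900·868/(439.6·97500) = -0.5651 mm
δ = Σδ_i = -0.739 mm.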